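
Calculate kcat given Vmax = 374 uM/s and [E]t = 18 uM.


kcat = Vmax / [E]t
kcat = 374 / 18
kcat = 20.7778 s^-1

20.7778 s^-1


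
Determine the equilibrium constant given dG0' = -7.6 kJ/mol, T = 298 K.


Keq = exp(-dG0 * 1000 / (R * T))
Keq = exp(-(-7.6) * 1000 / (8.314 * 298))
Keq = 21.4885

21.4885


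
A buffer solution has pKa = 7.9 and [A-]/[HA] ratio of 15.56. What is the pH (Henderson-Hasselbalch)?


pH = pKa + log10([A-]/[HA])
pH = 7.9 + log10(15.56)
pH = 9.092

9.092


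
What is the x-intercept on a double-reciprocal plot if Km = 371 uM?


x-intercept = -1/Km
= -1/371
= -0.0027 1/uM

-0.0027 1/uM


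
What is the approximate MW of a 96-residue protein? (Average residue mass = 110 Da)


MW = n_residues * 110 Da
MW = 96 * 110
MW = 10560 Da

10560 Da


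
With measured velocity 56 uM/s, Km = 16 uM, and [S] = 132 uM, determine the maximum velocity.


Vmax = v * (Km + [S]) / [S]
Vmax = 56 * (16 + 132) / 132
Vmax = 62.7879 uM/s

62.7879 uM/s


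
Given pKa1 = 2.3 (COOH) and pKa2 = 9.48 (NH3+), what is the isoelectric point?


pI = (pKa1 + pKa2) / 2
pI = (2.3 + 9.48) / 2
pI = 5.89

5.89


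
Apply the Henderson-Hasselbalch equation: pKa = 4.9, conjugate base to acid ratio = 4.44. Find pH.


pH = pKa + log10([A-]/[HA])
pH = 4.9 + log10(4.44)
pH = 5.5474

5.5474


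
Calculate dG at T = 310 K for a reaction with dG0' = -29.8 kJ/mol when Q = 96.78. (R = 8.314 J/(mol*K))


dG = dG0' + RT * ln(Q) / 1000
dG = -29.8 + 8.314 * 310 * ln(96.78) / 1000
dG = -18.0153 kJ/mol

-18.0153 kJ/mol


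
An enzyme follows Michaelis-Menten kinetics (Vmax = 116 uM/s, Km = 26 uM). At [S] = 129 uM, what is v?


v = Vmax * [S] / (Km + [S])
v = 116 * 129 / (26 + 129)
v = 96.5419 uM/s

96.5419 uM/s


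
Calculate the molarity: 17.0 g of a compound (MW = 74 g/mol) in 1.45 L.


C = (mass / MW) / volume
C = (17.0 / 74) / 1.45
C = 0.1584 M

0.1584 M


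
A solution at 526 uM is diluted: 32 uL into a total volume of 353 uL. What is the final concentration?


C2 = C1 * V1 / V2
C2 = 526 * 32 / 353
C2 = 47.6827 uM

47.6827 uM


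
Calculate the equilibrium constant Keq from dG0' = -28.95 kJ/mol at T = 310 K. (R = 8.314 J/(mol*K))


Keq = exp(-dG0 * 1000 / (R * T))
Keq = exp(-(-28.95) * 1000 / (8.314 * 310))
Keq = 75547.059

75547.059


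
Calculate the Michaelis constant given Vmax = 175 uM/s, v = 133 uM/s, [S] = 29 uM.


Km = [S] * (Vmax - v) / v
Km = 29 * (175 - 133) / 133
Km = 9.1579 uM

9.1579 uM


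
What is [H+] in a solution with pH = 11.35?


[H+] = 10^(-pH)
[H+] = 10^(-11.35)
[H+] = 4.467e-12 M

4.467e-12 M


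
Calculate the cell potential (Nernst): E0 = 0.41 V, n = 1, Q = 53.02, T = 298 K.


E = E0 - (RT/nF) * ln(Q)
E = 0.41 - (8.314 * 298 / (1 * 96485)) * ln(53.02)
E = 0.308 V

0.308 V


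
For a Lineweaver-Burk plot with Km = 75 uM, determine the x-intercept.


x-intercept = -1/Km
= -1/75
= -0.0133 1/uM

-0.0133 1/uM


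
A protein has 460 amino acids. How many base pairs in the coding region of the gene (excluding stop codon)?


Each amino acid = 1 codon = 3 bp
bp = 460 * 3 = 1380 bp

1380 bp


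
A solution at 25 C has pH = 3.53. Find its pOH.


pOH = 14 - pH
pOH = 14 - 3.53
pOH = 10.47

10.47


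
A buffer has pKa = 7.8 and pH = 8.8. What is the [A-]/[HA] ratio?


[A-]/[HA] = 10^(pH - pKa)
= 10^(8.8 - 7.8)
= 10.0

10.0


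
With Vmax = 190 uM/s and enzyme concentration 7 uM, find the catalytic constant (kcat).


kcat = Vmax / [E]t
kcat = 190 / 7
kcat = 27.1429 s^-1

27.1429 s^-1


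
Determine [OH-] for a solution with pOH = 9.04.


[OH-] = 10^(-pOH)
[OH-] = 10^(-9.04)
[OH-] = 9.120e-10 M

9.120e-10 M


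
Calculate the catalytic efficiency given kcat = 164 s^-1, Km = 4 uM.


Catalytic efficiency = kcat / Km
= 164 / 4
= 41.0 uM^-1*s^-1

41.0 uM^-1*s^-1


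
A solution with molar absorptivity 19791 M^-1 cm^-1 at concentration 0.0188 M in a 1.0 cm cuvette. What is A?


A = epsilon * c * l
A = 19791 * 0.0188 * 1.0
A = 372.0708

372.0708


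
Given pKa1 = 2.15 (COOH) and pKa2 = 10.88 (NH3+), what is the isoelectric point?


pI = (pKa1 + pKa2) / 2
pI = (2.15 + 10.88) / 2
pI = 6.515

6.515


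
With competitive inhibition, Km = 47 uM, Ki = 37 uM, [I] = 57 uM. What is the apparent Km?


Km_app = Km * (1 + [I]/Ki)
Km_app = 47 * (1 + 57/37)
Km_app = 119.4054 uM

119.4054 uM


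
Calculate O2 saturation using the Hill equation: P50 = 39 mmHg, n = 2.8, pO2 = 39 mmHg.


Y = pO2^n / (P50^n + pO2^n)
Y = 39^2.8 / (39^2.8 + 39^2.8)
Y = 50.0%

50.0%


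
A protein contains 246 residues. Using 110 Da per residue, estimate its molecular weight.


MW = n_residues * 110 Da
MW = 246 * 110
MW = 27060 Da

27060 Da


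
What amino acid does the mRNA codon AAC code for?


Standard genetic code lookup.
Codon AAC -> Asn

Asn


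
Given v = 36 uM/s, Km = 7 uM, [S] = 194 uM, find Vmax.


Vmax = v * (Km + [S]) / [S]
Vmax = 36 * (7 + 194) / 194
Vmax = 37.299 uM/s

37.299 uM/s


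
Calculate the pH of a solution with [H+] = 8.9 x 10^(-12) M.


pH = -log10([H+])
pH = -log10(8.9 x 10^(-12))
pH = 11.0506

11.0506


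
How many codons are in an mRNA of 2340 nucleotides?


codons = nucleotides / 3
codons = 2340 / 3 = 780

780


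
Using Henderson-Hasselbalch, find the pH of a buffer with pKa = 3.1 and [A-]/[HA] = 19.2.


pH = pKa + log10([A-]/[HA])
pH = 3.1 + log10(19.2)
pH = 4.3833

4.3833


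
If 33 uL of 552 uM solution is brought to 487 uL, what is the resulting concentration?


C2 = C1 * V1 / V2
C2 = 552 * 33 / 487
C2 = 37.4045 uM

37.4045 uM


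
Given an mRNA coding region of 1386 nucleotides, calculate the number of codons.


codons = nucleotides / 3
codons = 1386 / 3 = 462

462


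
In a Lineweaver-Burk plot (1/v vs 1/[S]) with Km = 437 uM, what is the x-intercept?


x-intercept = -1/Km
= -1/437
= -0.0023 1/uM

-0.0023 1/uM


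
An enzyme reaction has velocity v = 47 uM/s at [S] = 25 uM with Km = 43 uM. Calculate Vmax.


Vmax = v * (Km + [S]) / [S]
Vmax = 47 * (43 + 25) / 25
Vmax = 127.84 uM/s

127.84 uM/s


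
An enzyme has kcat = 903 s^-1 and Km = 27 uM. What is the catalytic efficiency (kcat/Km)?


Catalytic efficiency = kcat / Km
= 903 / 27
= 33.4444 uM^-1*s^-1

33.4444 uM^-1*s^-1


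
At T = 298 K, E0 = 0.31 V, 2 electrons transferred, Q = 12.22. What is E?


E = E0 - (RT/nF) * ln(Q)
E = 0.31 - (8.314 * 298 / (2 * 96485)) * ln(12.22)
E = 0.2779 V

0.2779 V


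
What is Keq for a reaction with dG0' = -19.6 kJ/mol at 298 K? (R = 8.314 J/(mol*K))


Keq = exp(-dG0 * 1000 / (R * T))
Keq = exp(-(-19.6) * 1000 / (8.314 * 298))
Keq = 2727.0369

2727.0369


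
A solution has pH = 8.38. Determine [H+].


[H+] = 10^(-pH)
[H+] = 10^(-8.38)
[H+] = 4.169e-09 M

4.169e-09 M


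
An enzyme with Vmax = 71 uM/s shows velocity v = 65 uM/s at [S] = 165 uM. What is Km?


Km = [S] * (Vmax - v) / v
Km = 165 * (71 - 65) / 65
Km = 15.2308 uM

15.2308 uM


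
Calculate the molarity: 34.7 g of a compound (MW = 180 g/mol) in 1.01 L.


C = (mass / MW) / volume
C = (34.7 / 180) / 1.01
C = 0.1909 M

0.1909 M


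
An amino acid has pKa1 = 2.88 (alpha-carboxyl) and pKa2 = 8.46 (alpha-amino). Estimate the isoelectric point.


pI = (pKa1 + pKa2) / 2
pI = (2.88 + 8.46) / 2
pI = 5.67

5.67


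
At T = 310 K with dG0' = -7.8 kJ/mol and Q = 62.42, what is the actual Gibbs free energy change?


dG = dG0' + RT * ln(Q) / 1000
dG = -7.8 + 8.314 * 310 * ln(62.42) / 1000
dG = 2.8544 kJ/mol

2.8544 kJ/mol


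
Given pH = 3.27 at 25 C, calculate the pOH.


pOH = 14 - pH
pOH = 14 - 3.27
pOH = 10.73

10.73


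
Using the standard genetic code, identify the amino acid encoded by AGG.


Standard genetic code lookup.
Codon AGG -> Arg

Arg


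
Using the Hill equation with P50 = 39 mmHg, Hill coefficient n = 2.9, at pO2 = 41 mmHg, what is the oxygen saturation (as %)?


Y = pO2^n / (P50^n + pO2^n)
Y = 41^2.9 / (39^2.9 + 41^2.9)
Y = 53.62%

53.62%


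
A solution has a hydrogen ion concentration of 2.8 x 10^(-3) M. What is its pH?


pH = -log10([H+])
pH = -log10(2.8 x 10^(-3))
pH = 2.5528

2.5528


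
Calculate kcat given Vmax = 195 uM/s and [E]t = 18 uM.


kcat = Vmax / [E]t
kcat = 195 / 18
kcat = 10.8333 s^-1

10.8333 s^-1


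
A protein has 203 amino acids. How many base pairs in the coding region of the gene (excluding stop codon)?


Each amino acid = 1 codon = 3 bp
bp = 203 * 3 = 609 bp

609 bp


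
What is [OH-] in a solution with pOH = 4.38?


[OH-] = 10^(-pOH)
[OH-] = 10^(-4.38)
[OH-] = 4.169e-05 M

4.169e-05 M


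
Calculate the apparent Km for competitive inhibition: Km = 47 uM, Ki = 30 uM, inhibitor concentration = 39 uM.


Km_app = Km * (1 + [I]/Ki)
Km_app = 47 * (1 + 39/30)
Km_app = 108.1 uM

108.1 uM


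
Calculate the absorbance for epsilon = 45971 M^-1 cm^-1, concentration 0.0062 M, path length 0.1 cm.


A = epsilon * c * l
A = 45971 * 0.0062 * 0.1
A = 28.502

28.502


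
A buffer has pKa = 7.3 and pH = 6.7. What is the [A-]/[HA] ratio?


[A-]/[HA] = 10^(pH - pKa)
= 10^(6.7 - 7.3)
= 0.2512

0.2512


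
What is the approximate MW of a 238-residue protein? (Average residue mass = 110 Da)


MW = n_residues * 110 Da
MW = 238 * 110
MW = 26180 Da

26180 Da


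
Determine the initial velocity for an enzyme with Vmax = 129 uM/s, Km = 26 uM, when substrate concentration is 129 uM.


v = Vmax * [S] / (Km + [S])
v = 129 * 129 / (26 + 129)
v = 107.3613 uM/s

107.3613 uM/s


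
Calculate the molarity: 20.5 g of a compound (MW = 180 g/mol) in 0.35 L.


C = (mass / MW) / volume
C = (20.5 / 180) / 0.35
C = 0.3254 M

0.3254 M


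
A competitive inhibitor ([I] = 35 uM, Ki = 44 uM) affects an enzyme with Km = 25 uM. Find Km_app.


Km_app = Km * (1 + [I]/Ki)
Km_app = 25 * (1 + 35/44)
Km_app = 44.8864 uM

44.8864 uM


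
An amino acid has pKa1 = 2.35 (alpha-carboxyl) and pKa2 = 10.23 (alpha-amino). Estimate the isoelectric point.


pI = (pKa1 + pKa2) / 2
pI = (2.35 + 10.23) / 2
pI = 6.29

6.29


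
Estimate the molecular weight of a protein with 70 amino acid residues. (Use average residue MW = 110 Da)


MW = n_residues * 110 Da
MW = 70 * 110
MW = 7700 Da

7700 Da


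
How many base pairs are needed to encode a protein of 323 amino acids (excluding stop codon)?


Each amino acid = 1 codon = 3 bp
bp = 323 * 3 = 969 bp

969 bp


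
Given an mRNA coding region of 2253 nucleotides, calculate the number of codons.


codons = nucleotides / 3
codons = 2253 / 3 = 751

751


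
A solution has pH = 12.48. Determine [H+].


[H+] = 10^(-pH)
[H+] = 10^(-12.48)
[H+] = 3.311e-13 M

3.311e-13 M


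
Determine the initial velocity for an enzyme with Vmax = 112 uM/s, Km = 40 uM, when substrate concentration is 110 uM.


v = Vmax * [S] / (Km + [S])
v = 112 * 110 / (40 + 110)
v = 82.1333 uM/s

82.1333 uM/s


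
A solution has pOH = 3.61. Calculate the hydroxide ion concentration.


[OH-] = 10^(-pOH)
[OH-] = 10^(-3.61)
[OH-] = 2.455e-04 M

2.455e-04 M


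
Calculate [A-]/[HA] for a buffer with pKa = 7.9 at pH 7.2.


[A-]/[HA] = 10^(pH - pKa)
= 10^(7.2 - 7.9)
= 0.1995

0.1995


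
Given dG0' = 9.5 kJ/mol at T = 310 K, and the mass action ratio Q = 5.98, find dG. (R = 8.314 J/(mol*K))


dG = dG0' + RT * ln(Q) / 1000
dG = 9.5 + 8.314 * 310 * ln(5.98) / 1000
dG = 14.1094 kJ/mol

14.1094 kJ/mol


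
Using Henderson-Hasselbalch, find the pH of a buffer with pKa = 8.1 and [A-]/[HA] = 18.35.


pH = pKa + log10([A-]/[HA])
pH = 8.1 + log10(18.35)
pH = 9.3636

9.3636


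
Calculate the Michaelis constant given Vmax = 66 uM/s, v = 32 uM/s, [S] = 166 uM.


Km = [S] * (Vmax - v) / v
Km = 166 * (66 - 32) / 32
Km = 176.375 uM

176.375 uM


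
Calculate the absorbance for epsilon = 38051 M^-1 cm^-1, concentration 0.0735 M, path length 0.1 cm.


A = epsilon * c * l
A = 38051 * 0.0735 * 0.1
A = 279.6748

279.6748


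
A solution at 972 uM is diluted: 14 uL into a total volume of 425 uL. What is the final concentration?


C2 = C1 * V1 / V2
C2 = 972 * 14 / 425
C2 = 32.0188 uM

32.0188 uM


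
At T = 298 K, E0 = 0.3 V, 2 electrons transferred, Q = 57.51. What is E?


E = E0 - (RT/nF) * ln(Q)
E = 0.3 - (8.314 * 298 / (2 * 96485)) * ln(57.51)
E = 0.248 V

0.248 V


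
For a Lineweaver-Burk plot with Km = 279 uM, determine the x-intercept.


x-intercept = -1/Km
= -1/279
= -0.0036 1/uM

-0.0036 1/uM


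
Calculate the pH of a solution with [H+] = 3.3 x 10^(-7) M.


pH = -log10([H+])
pH = -log10(3.3 x 10^(-7))
pH = 6.4815

6.4815


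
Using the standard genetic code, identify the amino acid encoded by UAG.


Standard genetic code lookup.
Codon UAG -> Stop

Stop


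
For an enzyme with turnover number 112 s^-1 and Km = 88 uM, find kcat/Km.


Catalytic efficiency = kcat / Km
= 112 / 88
= 1.2727 uM^-1*s^-1

1.2727 uM^-1*s^-1


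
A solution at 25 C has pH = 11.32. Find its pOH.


pOH = 14 - pH
pOH = 14 - 11.32
pOH = 2.68

2.68


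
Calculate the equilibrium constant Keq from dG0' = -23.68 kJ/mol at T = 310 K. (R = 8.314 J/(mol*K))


Keq = exp(-dG0 * 1000 / (R * T))
Keq = exp(-(-23.68) * 1000 / (8.314 * 310))
Keq = 9776.7973

9776.7973


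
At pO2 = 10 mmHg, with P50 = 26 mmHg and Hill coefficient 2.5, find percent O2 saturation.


Y = pO2^n / (P50^n + pO2^n)
Y = 10^2.5 / (26^2.5 + 10^2.5)
Y = 8.4%

8.4%


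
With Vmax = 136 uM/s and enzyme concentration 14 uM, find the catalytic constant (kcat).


kcat = Vmax / [E]t
kcat = 136 / 14
kcat = 9.7143 s^-1

9.7143 s^-1


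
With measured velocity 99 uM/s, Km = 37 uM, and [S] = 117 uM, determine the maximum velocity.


Vmax = v * (Km + [S]) / [S]
Vmax = 99 * (37 + 117) / 117
Vmax = 130.3077 uM/s

130.3077 uM/s


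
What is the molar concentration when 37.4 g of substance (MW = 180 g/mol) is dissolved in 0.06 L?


C = (mass / MW) / volume
C = (37.4 / 180) / 0.06
C = 3.463 M

3.463 M


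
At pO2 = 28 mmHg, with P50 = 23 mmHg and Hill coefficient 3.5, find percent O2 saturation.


Y = pO2^n / (P50^n + pO2^n)
Y = 28^3.5 / (23^3.5 + 28^3.5)
Y = 66.56%

66.56%


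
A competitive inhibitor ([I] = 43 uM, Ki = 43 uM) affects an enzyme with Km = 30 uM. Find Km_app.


Km_app = Km * (1 + [I]/Ki)
Km_app = 30 * (1 + 43/43)
Km_app = 60.0 uM

60.0 uM


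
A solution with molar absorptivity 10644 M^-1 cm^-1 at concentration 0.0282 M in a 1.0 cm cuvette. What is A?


A = epsilon * c * l
A = 10644 * 0.0282 * 1.0
A = 300.1608

300.1608


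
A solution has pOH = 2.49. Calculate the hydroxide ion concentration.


[OH-] = 10^(-pOH)
[OH-] = 10^(-2.49)
[OH-] = 0.0032 M

0.0032 M


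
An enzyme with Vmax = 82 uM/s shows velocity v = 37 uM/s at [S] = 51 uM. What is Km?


Km = [S] * (Vmax - v) / v
Km = 51 * (82 - 37) / 37
Km = 62.027 uM

62.027 uM


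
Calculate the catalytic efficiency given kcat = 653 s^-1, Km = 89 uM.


Catalytic efficiency = kcat / Km
= 653 / 89
= 7.3371 uM^-1*s^-1

7.3371 uM^-1*s^-1


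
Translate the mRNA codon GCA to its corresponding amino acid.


Standard genetic code lookup.
Codon GCA -> Ala

Ala


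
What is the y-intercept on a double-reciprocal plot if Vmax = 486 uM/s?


y-intercept = 1/Vmax
= 1/486
= 0.0021 s/uM

0.0021 s/uM


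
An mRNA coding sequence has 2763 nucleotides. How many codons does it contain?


codons = nucleotides / 3
codons = 2763 / 3 = 921

921


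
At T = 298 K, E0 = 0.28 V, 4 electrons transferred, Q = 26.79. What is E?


E = E0 - (RT/nF) * ln(Q)
E = 0.28 - (8.314 * 298 / (4 * 96485)) * ln(26.79)
E = 0.2589 V

0.2589 V


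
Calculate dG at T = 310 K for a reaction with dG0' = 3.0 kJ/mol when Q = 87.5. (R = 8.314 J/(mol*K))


dG = dG0' + RT * ln(Q) / 1000
dG = 3.0 + 8.314 * 310 * ln(87.5) / 1000
dG = 14.5249 kJ/mol

14.5249 kJ/mol


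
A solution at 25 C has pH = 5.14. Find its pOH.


pOH = 14 - pH
pOH = 14 - 5.14
pOH = 8.86

8.86


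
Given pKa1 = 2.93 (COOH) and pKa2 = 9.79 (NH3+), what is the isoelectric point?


pI = (pKa1 + pKa2) / 2
pI = (2.93 + 9.79) / 2
pI = 6.36

6.36


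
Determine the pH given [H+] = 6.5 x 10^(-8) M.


pH = -log10([H+])
pH = -log10(6.5 x 10^(-8))
pH = 7.1871

7.1871


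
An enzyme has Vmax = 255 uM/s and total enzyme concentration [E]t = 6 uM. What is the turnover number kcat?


kcat = Vmax / [E]t
kcat = 255 / 6
kcat = 42.5 s^-1

42.5 s^-1


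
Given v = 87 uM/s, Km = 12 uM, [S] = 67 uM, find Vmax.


Vmax = v * (Km + [S]) / [S]
Vmax = 87 * (12 + 67) / 67
Vmax = 102.5821 uM/s

102.5821 uM/s


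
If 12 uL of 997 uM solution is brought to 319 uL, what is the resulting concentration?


C2 = C1 * V1 / V2
C2 = 997 * 12 / 319
C2 = 37.5047 uM

37.5047 uM


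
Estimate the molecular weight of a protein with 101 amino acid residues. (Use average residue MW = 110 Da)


MW = n_residues * 110 Da
MW = 101 * 110
MW = 11110 Da

11110 Da


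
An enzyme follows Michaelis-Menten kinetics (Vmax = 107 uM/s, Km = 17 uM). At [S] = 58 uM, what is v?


v = Vmax * [S] / (Km + [S])
v = 107 * 58 / (17 + 58)
v = 82.7467 uM/s

82.7467 uM/s


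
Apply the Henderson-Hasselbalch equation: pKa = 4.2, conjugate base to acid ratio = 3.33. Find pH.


pH = pKa + log10([A-]/[HA])
pH = 4.2 + log10(3.33)
pH = 4.7224

4.7224


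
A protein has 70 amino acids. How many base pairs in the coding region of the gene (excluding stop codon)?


Each amino acid = 1 codon = 3 bp
bp = 70 * 3 = 210 bp

210 bp


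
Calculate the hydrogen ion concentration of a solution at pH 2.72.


[H+] = 10^(-pH)
[H+] = 10^(-2.72)
[H+] = 0.0019 M

0.0019 M


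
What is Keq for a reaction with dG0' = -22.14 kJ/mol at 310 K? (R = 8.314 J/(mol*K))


Keq = exp(-dG0 * 1000 / (R * T))
Keq = exp(-(-22.14) * 1000 / (8.314 * 310))
Keq = 5378.9688

5378.9688


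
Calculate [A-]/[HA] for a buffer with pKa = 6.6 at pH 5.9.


[A-]/[HA] = 10^(pH - pKa)
= 10^(5.9 - 6.6)
= 0.1995

0.1995


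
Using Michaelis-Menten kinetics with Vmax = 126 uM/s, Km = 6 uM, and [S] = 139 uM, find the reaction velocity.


v = Vmax * [S] / (Km + [S])
v = 126 * 139 / (6 + 139)
v = 120.7862 uM/s

120.7862 uM/s


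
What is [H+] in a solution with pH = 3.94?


[H+] = 10^(-pH)
[H+] = 10^(-3.94)
[H+] = 1.148e-04 M

1.148e-04 M


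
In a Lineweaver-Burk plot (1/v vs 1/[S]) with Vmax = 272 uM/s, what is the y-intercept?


y-intercept = 1/Vmax
= 1/272
= 0.0037 s/uM

0.0037 s/uM


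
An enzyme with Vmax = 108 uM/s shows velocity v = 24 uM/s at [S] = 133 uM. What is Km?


Km = [S] * (Vmax - v) / v
Km = 133 * (108 - 24) / 24
Km = 465.5 uM

465.5 uM


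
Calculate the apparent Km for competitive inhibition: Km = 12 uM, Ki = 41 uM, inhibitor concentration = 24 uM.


Km_app = Km * (1 + [I]/Ki)
Km_app = 12 * (1 + 24/41)
Km_app = 19.0244 uM

19.0244 uM


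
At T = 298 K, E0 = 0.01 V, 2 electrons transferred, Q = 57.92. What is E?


E = E0 - (RT/nF) * ln(Q)
E = 0.01 - (8.314 * 298 / (2 * 96485)) * ln(57.92)
E = -0.0421 V

-0.0421 V


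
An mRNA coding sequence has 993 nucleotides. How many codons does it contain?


codons = nucleotides / 3
codons = 993 / 3 = 331

331


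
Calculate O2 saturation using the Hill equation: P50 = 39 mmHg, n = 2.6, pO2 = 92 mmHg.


Y = pO2^n / (P50^n + pO2^n)
Y = 92^2.6 / (39^2.6 + 92^2.6)
Y = 90.3%

90.3%


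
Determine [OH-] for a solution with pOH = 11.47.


[OH-] = 10^(-pOH)
[OH-] = 10^(-11.47)
[OH-] = 3.388e-12 M

3.388e-12 M


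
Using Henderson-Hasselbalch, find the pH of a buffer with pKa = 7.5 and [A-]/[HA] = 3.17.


pH = pKa + log10([A-]/[HA])
pH = 7.5 + log10(3.17)
pH = 8.0011

8.0011


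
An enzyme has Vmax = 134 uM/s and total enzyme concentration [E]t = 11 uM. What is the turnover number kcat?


kcat = Vmax / [E]t
kcat = 134 / 11
kcat = 12.1818 s^-1

12.1818 s^-1


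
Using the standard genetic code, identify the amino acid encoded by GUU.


Standard genetic code lookup.
Codon GUU -> Val

Val


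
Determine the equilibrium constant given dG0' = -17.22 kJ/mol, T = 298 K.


Keq = exp(-dG0 * 1000 / (R * T))
Keq = exp(-(-17.22) * 1000 / (8.314 * 298))
Keq = 1043.518

1043.518


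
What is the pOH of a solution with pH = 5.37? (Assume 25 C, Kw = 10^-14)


pOH = 14 - pH
pOH = 14 - 5.37
pOH = 8.63

8.63


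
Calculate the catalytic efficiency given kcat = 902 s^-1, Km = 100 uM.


Catalytic efficiency = kcat / Km
= 902 / 100
= 9.02 uM^-1*s^-1

9.02 uM^-1*s^-1


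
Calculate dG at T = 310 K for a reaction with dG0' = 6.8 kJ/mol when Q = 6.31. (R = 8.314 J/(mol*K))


dG = dG0' + RT * ln(Q) / 1000
dG = 6.8 + 8.314 * 310 * ln(6.31) / 1000
dG = 11.5478 kJ/mol

11.5478 kJ/mol


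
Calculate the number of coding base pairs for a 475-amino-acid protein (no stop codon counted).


Each amino acid = 1 codon = 3 bp
bp = 475 * 3 = 1425 bp

1425 bp


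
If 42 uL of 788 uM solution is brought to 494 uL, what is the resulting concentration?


C2 = C1 * V1 / V2
C2 = 788 * 42 / 494
C2 = 66.996 uM

66.996 uM


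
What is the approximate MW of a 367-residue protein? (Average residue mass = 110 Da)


MW = n_residues * 110 Da
MW = 367 * 110
MW = 40370 Da

40370 Da


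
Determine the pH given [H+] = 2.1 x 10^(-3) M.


pH = -log10([H+])
pH = -log10(2.1 x 10^(-3))
pH = 2.6778

2.6778


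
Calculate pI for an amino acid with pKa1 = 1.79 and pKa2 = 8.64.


pI = (pKa1 + pKa2) / 2
pI = (1.79 + 8.64) / 2
pI = 5.215

5.215


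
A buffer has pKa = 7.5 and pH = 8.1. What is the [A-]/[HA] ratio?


[A-]/[HA] = 10^(pH - pKa)
= 10^(8.1 - 7.5)
= 3.9811

3.9811


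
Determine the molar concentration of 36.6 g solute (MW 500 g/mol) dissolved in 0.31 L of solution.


C = (mass / MW) / volume
C = (36.6 / 500) / 0.31
C = 0.2361 M

0.2361 M


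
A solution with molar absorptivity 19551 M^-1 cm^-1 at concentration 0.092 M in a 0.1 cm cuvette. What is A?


A = epsilon * c * l
A = 19551 * 0.092 * 0.1
A = 179.8692

179.8692


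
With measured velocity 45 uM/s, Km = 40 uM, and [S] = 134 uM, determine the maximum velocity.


Vmax = v * (Km + [S]) / [S]
Vmax = 45 * (40 + 134) / 134
Vmax = 58.4328 uM/s

58.4328 uM/s


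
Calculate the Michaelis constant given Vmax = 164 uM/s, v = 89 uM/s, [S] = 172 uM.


Km = [S] * (Vmax - v) / v
Km = 172 * (164 - 89) / 89
Km = 144.9438 uM

144.9438 uM


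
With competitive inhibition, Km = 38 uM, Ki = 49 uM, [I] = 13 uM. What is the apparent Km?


Km_app = Km * (1 + [I]/Ki)
Km_app = 38 * (1 + 13/49)
Km_app = 48.0816 uM

48.0816 uM


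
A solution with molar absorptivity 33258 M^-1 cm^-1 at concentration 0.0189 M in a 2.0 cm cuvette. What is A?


A = epsilon * c * l
A = 33258 * 0.0189 * 2.0
A = 1257.1524

1257.1524


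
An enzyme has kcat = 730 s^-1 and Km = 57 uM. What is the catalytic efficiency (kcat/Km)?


Catalytic efficiency = kcat / Km
= 730 / 57
= 12.807 uM^-1*s^-1

12.807 uM^-1*s^-1


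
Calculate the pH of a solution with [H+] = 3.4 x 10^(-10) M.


pH = -log10([H+])
pH = -log10(3.4 x 10^(-10))
pH = 9.4685

9.4685


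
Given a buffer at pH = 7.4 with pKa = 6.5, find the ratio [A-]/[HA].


[A-]/[HA] = 10^(pH - pKa)
= 10^(7.4 - 6.5)
= 7.9433

7.9433


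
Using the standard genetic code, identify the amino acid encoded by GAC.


Standard genetic code lookup.
Codon GAC -> Asp

Asp


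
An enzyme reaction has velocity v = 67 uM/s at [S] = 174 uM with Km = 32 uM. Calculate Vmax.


Vmax = v * (Km + [S]) / [S]
Vmax = 67 * (32 + 174) / 174
Vmax = 79.3218 uM/s

79.3218 uM/s


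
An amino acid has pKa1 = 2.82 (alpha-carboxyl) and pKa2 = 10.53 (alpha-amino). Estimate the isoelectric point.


pI = (pKa1 + pKa2) / 2
pI = (2.82 + 10.53) / 2
pI = 6.675

6.675


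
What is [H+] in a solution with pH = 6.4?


[H+] = 10^(-pH)
[H+] = 10^(-6.4)
[H+] = 3.981e-07 M

3.981e-07 M


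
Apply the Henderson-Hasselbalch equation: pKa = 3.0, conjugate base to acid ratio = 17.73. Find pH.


pH = pKa + log10([A-]/[HA])
pH = 3.0 + log10(17.73)
pH = 4.2487

4.2487


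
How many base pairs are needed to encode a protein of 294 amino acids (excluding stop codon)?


Each amino acid = 1 codon = 3 bp
bp = 294 * 3 = 882 bp

882 bp


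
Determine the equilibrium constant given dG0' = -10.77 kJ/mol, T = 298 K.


Keq = exp(-dG0 * 1000 / (R * T))
Keq = exp(-(-10.77) * 1000 / (8.314 * 298))
Keq = 77.2462

77.2462


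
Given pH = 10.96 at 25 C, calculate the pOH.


pOH = 14 - pH
pOH = 14 - 10.96
pOH = 3.04

3.04


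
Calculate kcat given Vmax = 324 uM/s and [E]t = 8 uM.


kcat = Vmax / [E]t
kcat = 324 / 8
kcat = 40.5 s^-1

40.5 s^-1


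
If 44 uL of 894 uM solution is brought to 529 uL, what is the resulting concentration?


C2 = C1 * V1 / V2
C2 = 894 * 44 / 529
C2 = 74.3592 uM

74.3592 uM


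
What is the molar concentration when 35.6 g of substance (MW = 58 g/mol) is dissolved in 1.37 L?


C = (mass / MW) / volume
C = (35.6 / 58) / 1.37
C = 0.448 M

0.448 M


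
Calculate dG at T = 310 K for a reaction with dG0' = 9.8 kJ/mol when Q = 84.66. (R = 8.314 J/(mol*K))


dG = dG0' + RT * ln(Q) / 1000
dG = 9.8 + 8.314 * 310 * ln(84.66) / 1000
dG = 21.2399 kJ/mol

21.2399 kJ/mol


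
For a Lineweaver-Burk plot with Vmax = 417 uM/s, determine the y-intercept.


y-intercept = 1/Vmax
= 1/417
= 0.0024 s/uM

0.0024 s/uM


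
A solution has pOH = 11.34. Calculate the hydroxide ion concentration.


[OH-] = 10^(-pOH)
[OH-] = 10^(-11.34)
[OH-] = 4.571e-12 M

4.571e-12 M


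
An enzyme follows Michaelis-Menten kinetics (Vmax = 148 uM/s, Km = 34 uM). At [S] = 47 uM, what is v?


v = Vmax * [S] / (Km + [S])
v = 148 * 47 / (34 + 47)
v = 85.8765 uM/s

85.8765 uM/s


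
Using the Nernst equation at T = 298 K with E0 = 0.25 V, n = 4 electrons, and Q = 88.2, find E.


E = E0 - (RT/nF) * ln(Q)
E = 0.25 - (8.314 * 298 / (4 * 96485)) * ln(88.2)
E = 0.2212 V

0.2212 V


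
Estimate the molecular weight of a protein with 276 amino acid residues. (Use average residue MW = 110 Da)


MW = n_residues * 110 Da
MW = 276 * 110
MW = 30360 Da

30360 Da


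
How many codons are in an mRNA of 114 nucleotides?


codons = nucleotides / 3
codons = 114 / 3 = 38

38


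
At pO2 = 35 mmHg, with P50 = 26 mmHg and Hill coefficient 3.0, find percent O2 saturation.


Y = pO2^n / (P50^n + pO2^n)
Y = 35^3.0 / (26^3.0 + 35^3.0)
Y = 70.93%

70.93%


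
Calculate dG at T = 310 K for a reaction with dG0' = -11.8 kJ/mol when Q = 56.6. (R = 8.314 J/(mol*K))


dG = dG0' + RT * ln(Q) / 1000
dG = -11.8 + 8.314 * 310 * ln(56.6) / 1000
dG = -1.3978 kJ/mol

-1.3978 kJ/mol


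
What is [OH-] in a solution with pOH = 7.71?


[OH-] = 10^(-pOH)
[OH-] = 10^(-7.71)
[OH-] = 1.950e-08 M

1.950e-08 M


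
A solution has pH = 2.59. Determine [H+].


[H+] = 10^(-pH)
[H+] = 10^(-2.59)
[H+] = 0.0026 M

0.0026 M


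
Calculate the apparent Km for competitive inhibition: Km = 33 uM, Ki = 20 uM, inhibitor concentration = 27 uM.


Km_app = Km * (1 + [I]/Ki)
Km_app = 33 * (1 + 27/20)
Km_app = 77.55 uM

77.55 uM


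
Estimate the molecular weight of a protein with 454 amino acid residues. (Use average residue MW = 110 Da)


MW = n_residues * 110 Da
MW = 454 * 110
MW = 49940 Da

49940 Da


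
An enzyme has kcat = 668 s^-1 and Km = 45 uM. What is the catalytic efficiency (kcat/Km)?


Catalytic efficiency = kcat / Km
= 668 / 45
= 14.8444 uM^-1*s^-1

14.8444 uM^-1*s^-1


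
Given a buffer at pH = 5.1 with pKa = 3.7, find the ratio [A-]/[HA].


[A-]/[HA] = 10^(pH - pKa)
= 10^(5.1 - 3.7)
= 25.1189

25.1189


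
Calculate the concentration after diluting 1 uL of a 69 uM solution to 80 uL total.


C2 = C1 * V1 / V2
C2 = 69 * 1 / 80
C2 = 0.8625 uM

0.8625 uM


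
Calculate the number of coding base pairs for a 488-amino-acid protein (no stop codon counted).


Each amino acid = 1 codon = 3 bp
bp = 488 * 3 = 1464 bp

1464 bp


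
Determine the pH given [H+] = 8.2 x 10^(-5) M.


pH = -log10([H+])
pH = -log10(8.2 x 10^(-5))
pH = 4.0862

4.0862


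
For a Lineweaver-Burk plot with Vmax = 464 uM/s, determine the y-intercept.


y-intercept = 1/Vmax
= 1/464
= 0.0022 s/uM

0.0022 s/uM


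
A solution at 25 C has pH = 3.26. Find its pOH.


pOH = 14 - pH
pOH = 14 - 3.26
pOH = 10.74

10.74


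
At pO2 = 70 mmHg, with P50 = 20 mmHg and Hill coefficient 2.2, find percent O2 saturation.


Y = pO2^n / (P50^n + pO2^n)
Y = 70^2.2 / (20^2.2 + 70^2.2)
Y = 94.03%

94.03%


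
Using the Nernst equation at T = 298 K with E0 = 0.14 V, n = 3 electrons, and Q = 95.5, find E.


E = E0 - (RT/nF) * ln(Q)
E = 0.14 - (8.314 * 298 / (3 * 96485)) * ln(95.5)
E = 0.101 V

0.101 V


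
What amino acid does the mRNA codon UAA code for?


Standard genetic code lookup.
Codon UAA -> Stop

Stop


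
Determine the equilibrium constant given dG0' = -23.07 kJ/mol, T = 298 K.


Keq = exp(-dG0 * 1000 / (R * T))
Keq = exp(-(-23.07) * 1000 / (8.314 * 298))
Keq = 11064.9269

11064.9269


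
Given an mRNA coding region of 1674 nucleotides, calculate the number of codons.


codons = nucleotides / 3
codons = 1674 / 3 = 558

558


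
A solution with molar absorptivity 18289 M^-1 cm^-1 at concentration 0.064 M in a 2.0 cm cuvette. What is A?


A = epsilon * c * l
A = 18289 * 0.064 * 2.0
A = 2340.992

2340.992


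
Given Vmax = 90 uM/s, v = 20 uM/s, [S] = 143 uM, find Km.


Km = [S] * (Vmax - v) / v
Km = 143 * (90 - 20) / 20
Km = 500.5 uM

500.5 uM


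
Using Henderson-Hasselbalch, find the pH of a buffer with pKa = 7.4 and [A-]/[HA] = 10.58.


pH = pKa + log10([A-]/[HA])
pH = 7.4 + log10(10.58)
pH = 8.4245

8.4245


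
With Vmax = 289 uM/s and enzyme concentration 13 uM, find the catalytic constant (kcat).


kcat = Vmax / [E]t
kcat = 289 / 13
kcat = 22.2308 s^-1

22.2308 s^-1


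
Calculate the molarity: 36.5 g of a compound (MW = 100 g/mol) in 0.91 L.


C = (mass / MW) / volume
C = (36.5 / 100) / 0.91
C = 0.4011 M

0.4011 M


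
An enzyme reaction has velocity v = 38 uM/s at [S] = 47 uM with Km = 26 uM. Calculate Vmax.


Vmax = v * (Km + [S]) / [S]
Vmax = 38 * (26 + 47) / 47
Vmax = 59.0213 uM/s

59.0213 uM/s


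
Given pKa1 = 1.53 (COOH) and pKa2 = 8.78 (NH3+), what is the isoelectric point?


pI = (pKa1 + pKa2) / 2
pI = (1.53 + 8.78) / 2
pI = 5.155

5.155


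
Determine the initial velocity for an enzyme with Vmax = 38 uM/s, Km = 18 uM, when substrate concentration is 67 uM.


v = Vmax * [S] / (Km + [S])
v = 38 * 67 / (18 + 67)
v = 29.9529 uM/s

29.9529 uM/s


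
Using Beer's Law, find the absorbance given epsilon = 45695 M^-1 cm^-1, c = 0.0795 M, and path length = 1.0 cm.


A = epsilon * c * l
A = 45695 * 0.0795 * 1.0
A = 3632.7525

3632.7525


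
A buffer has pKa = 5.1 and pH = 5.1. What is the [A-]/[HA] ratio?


[A-]/[HA] = 10^(pH - pKa)
= 10^(5.1 - 5.1)
= 1.0

1.0


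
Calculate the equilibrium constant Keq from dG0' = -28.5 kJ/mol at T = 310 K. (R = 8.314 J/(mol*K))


Keq = exp(-dG0 * 1000 / (R * T))
Keq = exp(-(-28.5) * 1000 / (8.314 * 310))
Keq = 63443.9692

63443.9692


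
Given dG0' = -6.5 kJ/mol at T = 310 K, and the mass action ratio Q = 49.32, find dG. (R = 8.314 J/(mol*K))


dG = dG0' + RT * ln(Q) / 1000
dG = -6.5 + 8.314 * 310 * ln(49.32) / 1000
dG = 3.5473 kJ/mol

3.5473 kJ/mol


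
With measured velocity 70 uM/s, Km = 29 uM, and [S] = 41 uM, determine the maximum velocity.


Vmax = v * (Km + [S]) / [S]
Vmax = 70 * (29 + 41) / 41
Vmax = 119.5122 uM/s

119.5122 uM/s


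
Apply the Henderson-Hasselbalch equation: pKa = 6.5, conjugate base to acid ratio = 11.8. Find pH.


pH = pKa + log10([A-]/[HA])
pH = 6.5 + log10(11.8)
pH = 7.5719

7.5719


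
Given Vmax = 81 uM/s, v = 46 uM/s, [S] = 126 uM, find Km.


Km = [S] * (Vmax - v) / v
Km = 126 * (81 - 46) / 46
Km = 95.8696 uM

95.8696 uM


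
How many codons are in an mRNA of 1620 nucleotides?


codons = nucleotides / 3
codons = 1620 / 3 = 540

540


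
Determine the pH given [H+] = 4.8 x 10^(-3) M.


pH = -log10([H+])
pH = -log10(4.8 x 10^(-3))
pH = 2.3188

2.3188


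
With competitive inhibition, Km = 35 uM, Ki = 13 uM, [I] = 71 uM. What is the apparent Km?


Km_app = Km * (1 + [I]/Ki)
Km_app = 35 * (1 + 71/13)
Km_app = 226.1538 uM

226.1538 uM


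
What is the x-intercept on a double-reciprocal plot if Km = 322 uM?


x-intercept = -1/Km
= -1/322
= -0.0031 1/uM

-0.0031 1/uM


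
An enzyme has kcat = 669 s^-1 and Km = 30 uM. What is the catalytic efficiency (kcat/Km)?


Catalytic efficiency = kcat / Km
= 669 / 30
= 22.3 uM^-1*s^-1

22.3 uM^-1*s^-1


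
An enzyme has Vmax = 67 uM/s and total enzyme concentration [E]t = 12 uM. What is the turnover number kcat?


kcat = Vmax / [E]t
kcat = 67 / 12
kcat = 5.5833 s^-1

5.5833 s^-1


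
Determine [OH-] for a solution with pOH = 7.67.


[OH-] = 10^(-pOH)
[OH-] = 10^(-7.67)
[OH-] = 2.138e-08 M

2.138e-08 M


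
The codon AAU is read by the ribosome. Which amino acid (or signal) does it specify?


Standard genetic code lookup.
Codon AAU -> Asn

Asn


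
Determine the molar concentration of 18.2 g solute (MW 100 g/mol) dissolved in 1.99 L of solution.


C = (mass / MW) / volume
C = (18.2 / 100) / 1.99
C = 0.0915 M

0.0915 M


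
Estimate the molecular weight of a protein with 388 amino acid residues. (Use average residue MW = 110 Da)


MW = n_residues * 110 Da
MW = 388 * 110
MW = 42680 Da

42680 Da


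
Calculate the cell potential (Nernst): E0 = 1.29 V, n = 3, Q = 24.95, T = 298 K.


E = E0 - (RT/nF) * ln(Q)
E = 1.29 - (8.314 * 298 / (3 * 96485)) * ln(24.95)
E = 1.2625 V

1.2625 V


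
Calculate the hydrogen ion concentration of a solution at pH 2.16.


[H+] = 10^(-pH)
[H+] = 10^(-2.16)
[H+] = 0.0069 M

0.0069 M


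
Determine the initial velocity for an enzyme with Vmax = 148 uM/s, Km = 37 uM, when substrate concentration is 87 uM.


v = Vmax * [S] / (Km + [S])
v = 148 * 87 / (37 + 87)
v = 103.8387 uM/s

103.8387 uM/s


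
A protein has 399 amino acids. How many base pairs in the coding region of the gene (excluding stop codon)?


Each amino acid = 1 codon = 3 bp
bp = 399 * 3 = 1197 bp

1197 bp


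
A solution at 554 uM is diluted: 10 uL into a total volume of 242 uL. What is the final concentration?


C2 = C1 * V1 / V2
C2 = 554 * 10 / 242
C2 = 22.8926 uM

22.8926 uM


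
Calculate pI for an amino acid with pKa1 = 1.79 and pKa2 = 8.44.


pI = (pKa1 + pKa2) / 2
pI = (1.79 + 8.44) / 2
pI = 5.115

5.115


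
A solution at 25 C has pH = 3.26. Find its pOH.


pOH = 14 - pH
pOH = 14 - 3.26
pOH = 10.74

10.74


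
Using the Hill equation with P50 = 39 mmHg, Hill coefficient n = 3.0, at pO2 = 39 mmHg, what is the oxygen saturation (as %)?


Y = pO2^n / (P50^n + pO2^n)
Y = 39^3.0 / (39^3.0 + 39^3.0)
Y = 50.0%

50.0%


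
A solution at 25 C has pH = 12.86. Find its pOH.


pOH = 14 - pH
pOH = 14 - 12.86
pOH = 1.14

1.14


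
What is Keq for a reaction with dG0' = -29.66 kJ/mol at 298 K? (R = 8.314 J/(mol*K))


Keq = exp(-dG0 * 1000 / (R * T))
Keq = exp(-(-29.66) * 1000 / (8.314 * 298))
Keq = 158165.5904

158165.5904


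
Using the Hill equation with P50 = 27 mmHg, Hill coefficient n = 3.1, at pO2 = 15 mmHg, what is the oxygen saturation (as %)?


Y = pO2^n / (P50^n + pO2^n)
Y = 15^3.1 / (27^3.1 + 15^3.1)
Y = 13.92%

13.92%


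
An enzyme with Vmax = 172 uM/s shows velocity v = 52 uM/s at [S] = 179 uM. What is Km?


Km = [S] * (Vmax - v) / v
Km = 179 * (172 - 52) / 52
Km = 413.0769 uM

413.0769 uM


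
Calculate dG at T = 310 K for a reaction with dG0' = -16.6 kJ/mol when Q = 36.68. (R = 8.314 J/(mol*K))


dG = dG0' + RT * ln(Q) / 1000
dG = -16.6 + 8.314 * 310 * ln(36.68) / 1000
dG = -7.3158 kJ/mol

-7.3158 kJ/mol


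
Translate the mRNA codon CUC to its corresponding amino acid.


Standard genetic code lookup.
Codon CUC -> Leu

Leu


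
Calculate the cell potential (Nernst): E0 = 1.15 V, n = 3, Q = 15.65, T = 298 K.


E = E0 - (RT/nF) * ln(Q)
E = 1.15 - (8.314 * 298 / (3 * 96485)) * ln(15.65)
E = 1.1265 V

1.1265 V


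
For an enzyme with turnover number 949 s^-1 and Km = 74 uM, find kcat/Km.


Catalytic efficiency = kcat / Km
= 949 / 74
= 12.8243 uM^-1*s^-1

12.8243 uM^-1*s^-1


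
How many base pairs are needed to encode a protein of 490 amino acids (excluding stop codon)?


Each amino acid = 1 codon = 3 bp
bp = 490 * 3 = 1470 bp

1470 bp


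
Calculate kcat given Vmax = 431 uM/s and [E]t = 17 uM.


kcat = Vmax / [E]t
kcat = 431 / 17
kcat = 25.3529 s^-1

25.3529 s^-1


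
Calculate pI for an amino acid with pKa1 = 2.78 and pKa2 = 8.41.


pI = (pKa1 + pKa2) / 2
pI = (2.78 + 8.41) / 2
pI = 5.595

5.595


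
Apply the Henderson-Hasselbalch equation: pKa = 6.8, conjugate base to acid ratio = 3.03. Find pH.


pH = pKa + log10([A-]/[HA])
pH = 6.8 + log10(3.03)
pH = 7.2814

7.2814


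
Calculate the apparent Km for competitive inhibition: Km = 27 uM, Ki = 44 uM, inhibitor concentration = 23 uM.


Km_app = Km * (1 + [I]/Ki)
Km_app = 27 * (1 + 23/44)
Km_app = 41.1136 uM

41.1136 uM


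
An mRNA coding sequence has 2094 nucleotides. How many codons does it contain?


codons = nucleotides / 3
codons = 2094 / 3 = 698

698


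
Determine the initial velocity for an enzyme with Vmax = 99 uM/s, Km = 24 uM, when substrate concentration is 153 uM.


v = Vmax * [S] / (Km + [S])
v = 99 * 153 / (24 + 153)
v = 85.5763 uM/s

85.5763 uM/s


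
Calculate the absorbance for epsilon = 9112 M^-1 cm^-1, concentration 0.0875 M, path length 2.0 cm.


A = epsilon * c * l
A = 9112 * 0.0875 * 2.0
A = 1594.6

1594.6


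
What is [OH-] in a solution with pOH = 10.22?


[OH-] = 10^(-pOH)
[OH-] = 10^(-10.22)
[OH-] = 6.026e-11 M

6.026e-11 M


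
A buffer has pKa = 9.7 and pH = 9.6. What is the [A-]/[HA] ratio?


[A-]/[HA] = 10^(pH - pKa)
= 10^(9.6 - 9.7)
= 0.7943

0.7943


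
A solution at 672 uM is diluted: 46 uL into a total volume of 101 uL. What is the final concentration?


C2 = C1 * V1 / V2
C2 = 672 * 46 / 101
C2 = 306.0594 uM

306.0594 uM


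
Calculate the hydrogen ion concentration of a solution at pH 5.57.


[H+] = 10^(-pH)
[H+] = 10^(-5.57)
[H+] = 2.692e-06 M

2.692e-06 M


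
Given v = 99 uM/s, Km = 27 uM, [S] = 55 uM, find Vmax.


Vmax = v * (Km + [S]) / [S]
Vmax = 99 * (27 + 55) / 55
Vmax = 147.6 uM/s

147.6 uM/s


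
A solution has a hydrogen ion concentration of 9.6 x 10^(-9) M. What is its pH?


pH = -log10([H+])
pH = -log10(9.6 x 10^(-9))
pH = 8.0177

8.0177


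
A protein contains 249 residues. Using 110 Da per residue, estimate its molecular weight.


MW = n_residues * 110 Da
MW = 249 * 110
MW = 27390 Da

27390 Da


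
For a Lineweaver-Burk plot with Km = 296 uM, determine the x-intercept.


x-intercept = -1/Km
= -1/296
= -0.0034 1/uM

-0.0034 1/uM


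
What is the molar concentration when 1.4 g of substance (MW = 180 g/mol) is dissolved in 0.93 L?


C = (mass / MW) / volume
C = (1.4 / 180) / 0.93
C = 0.0084 M

0.0084 M


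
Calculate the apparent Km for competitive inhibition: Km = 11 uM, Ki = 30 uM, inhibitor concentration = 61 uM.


Km_app = Km * (1 + [I]/Ki)
Km_app = 11 * (1 + 61/30)
Km_app = 33.3667 uM

33.3667 uM


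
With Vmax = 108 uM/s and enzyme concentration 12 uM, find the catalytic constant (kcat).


kcat = Vmax / [E]t
kcat = 108 / 12
kcat = 9.0 s^-1

9.0 s^-1
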